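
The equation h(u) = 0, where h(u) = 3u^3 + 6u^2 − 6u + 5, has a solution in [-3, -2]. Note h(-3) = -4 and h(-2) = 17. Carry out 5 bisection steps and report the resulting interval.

[-2.90625, -2.875]

midpoint -2.5: h = 10.625 > 0 → [-3, -2.5]
midpoint -2.75: h = 4.484375 > 0 → [-3, -2.75]
midpoint -2.875: h = 0.552734 > 0 → [-3, -2.875]
midpoint -2.9375: h = -1.6438 < 0 → [-2.9375, -2.875]
midpoint -2.90625: h = -0.5258 < 0 → [-2.90625, -2.875]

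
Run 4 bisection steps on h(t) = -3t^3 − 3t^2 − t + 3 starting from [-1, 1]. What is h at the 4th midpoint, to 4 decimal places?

midpoint 0: h = 3 > 0 → [0, 1]
midpoint 0.5: h = 1.375 > 0 → [0.5, 1]
midpoint 0.75: h = -0.703125 < 0 → [0.5, 0.75]
midpoint 0.625: h = 0.4707 > 0 → [0.625, 0.75]

0.4707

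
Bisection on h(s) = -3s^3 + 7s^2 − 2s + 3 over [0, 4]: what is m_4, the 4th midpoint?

m = 2, h(m) = 3 (+); new bracket [2, 4]
m = 3, h(m) = -21 (−); new bracket [2, 3]
m = 2.5, h(m) = -5.125 (−); new bracket [2, 2.5]
m = 2.25, h(m) = -0.2344 (−); new bracket [2, 2.25]

2.25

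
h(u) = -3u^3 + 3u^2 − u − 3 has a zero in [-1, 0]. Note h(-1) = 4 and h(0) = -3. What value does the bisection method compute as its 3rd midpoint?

-0.625

u = -0.5 gives h = -1.375, negative; keep [-1, -0.5]
u = -0.75 gives h = 0.703125, positive; keep [-0.75, -0.5]
u = -0.625 gives h = -0.470703, negative; keep [-0.75, -0.625]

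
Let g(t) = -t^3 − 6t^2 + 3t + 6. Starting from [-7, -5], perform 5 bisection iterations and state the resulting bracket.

[-6.375, -6.3125]

t = -6 gives g = -12, negative; keep [-7, -6]
t = -6.5 gives g = 7.625, positive; keep [-6.5, -6]
t = -6.25 gives g = -2.984375, negative; keep [-6.5, -6.25]
t = -6.375 gives g = 2.1152, positive; keep [-6.375, -6.25]
t = -6.3125 gives g = -0.4851, negative; keep [-6.375, -6.3125]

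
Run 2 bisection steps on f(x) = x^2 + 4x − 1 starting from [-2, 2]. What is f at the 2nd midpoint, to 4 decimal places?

4.0000

midpoint 0: f = -1 < 0 → [0, 2]
midpoint 1: f = 4 > 0 → [0, 1]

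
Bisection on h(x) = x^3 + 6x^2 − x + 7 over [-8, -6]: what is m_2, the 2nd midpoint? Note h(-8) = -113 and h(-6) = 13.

midpoint -7: h = -35 < 0 → [-7, -6]
midpoint -6.5: h = -7.625 < 0 → [-6.5, -6]

-6.5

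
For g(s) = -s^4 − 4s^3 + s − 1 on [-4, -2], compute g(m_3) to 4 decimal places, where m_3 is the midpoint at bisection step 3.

midpoint -3: g = 23 > 0 → [-4, -3]
midpoint -3.5: g = 16.9375 > 0 → [-4, -3.5]
midpoint -3.75: g = 8.433594 > 0 → [-4, -3.75]

8.4336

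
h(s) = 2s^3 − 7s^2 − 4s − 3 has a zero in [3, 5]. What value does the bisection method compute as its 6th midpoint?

m = 4, h(m) = -3 (−); new bracket [4, 5]
m = 4.5, h(m) = 19.5 (+); new bracket [4, 4.5]
m = 4.25, h(m) = 7.09375 (+); new bracket [4, 4.25]
m = 4.125, h(m) = 1.7695 (+); new bracket [4, 4.125]
m = 4.0625, h(m) = -0.6831 (−); new bracket [4.0625, 4.125]
m = 4.09375, h(m) = 0.5261 (+); new bracket [4.0625, 4.09375]

4.09375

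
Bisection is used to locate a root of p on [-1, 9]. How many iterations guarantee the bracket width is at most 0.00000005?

28

Width after n steps is 10/2^n. Need 2^n ≥ 10/0.00000005 = 200000000.
2^27 = 134217728 < 200000000 ≤ 2^28 = 268435456, so n = 28.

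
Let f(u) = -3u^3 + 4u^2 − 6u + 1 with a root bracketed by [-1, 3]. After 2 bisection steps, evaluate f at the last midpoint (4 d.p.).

1.0000

f(1) = -4 < 0, so the root lies in [-1, 1]
f(0) = 1 > 0, so the root lies in [0, 1]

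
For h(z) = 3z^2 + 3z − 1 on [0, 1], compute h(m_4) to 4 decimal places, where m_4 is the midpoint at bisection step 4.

midpoint 0.5: h = 1.25 > 0 → [0, 0.5]
midpoint 0.25: h = -0.0625 < 0 → [0.25, 0.5]
midpoint 0.375: h = 0.546875 > 0 → [0.25, 0.375]
midpoint 0.3125: h = 0.2305 > 0 → [0.25, 0.3125]

0.2305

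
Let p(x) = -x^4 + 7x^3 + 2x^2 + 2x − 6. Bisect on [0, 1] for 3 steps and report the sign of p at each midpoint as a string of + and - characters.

--+

p(0.5) = -3.6875 < 0, so the root lies in [0.5, 1]
p(0.75) = -0.738281 < 0, so the root lies in [0.75, 1]
p(0.875) = 1.384521 > 0, so the root lies in [0.75, 0.875]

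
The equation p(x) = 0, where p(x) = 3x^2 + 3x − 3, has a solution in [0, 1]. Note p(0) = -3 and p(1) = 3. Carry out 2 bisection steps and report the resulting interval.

midpoint 0.5: p = -0.75 < 0 → [0.5, 1]
midpoint 0.75: p = 0.9375 > 0 → [0.5, 0.75]

[0.5, 0.75]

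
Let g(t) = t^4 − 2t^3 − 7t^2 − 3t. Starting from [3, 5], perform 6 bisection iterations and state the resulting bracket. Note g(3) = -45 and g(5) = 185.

[3.9375, 3.96875]

g(4) = 4 > 0, so the root lies in [3, 4]
g(3.5) = -31.9375 < 0, so the root lies in [3.5, 4]
g(3.75) = -17.402344 < 0, so the root lies in [3.75, 4]
g(3.875) = -7.6365 < 0, so the root lies in [3.875, 4]
g(3.9375) = -2.062 < 0, so the root lies in [3.9375, 4]
g(3.96875) = 0.9068 > 0, so the root lies in [3.9375, 3.96875]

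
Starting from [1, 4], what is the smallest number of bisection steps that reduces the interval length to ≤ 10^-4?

15

Width after n steps is 3/2^n. Need 2^n ≥ 3/10^-4 = 30000.
2^14 = 16384 < 30000 ≤ 2^15 = 32768, so n = 15.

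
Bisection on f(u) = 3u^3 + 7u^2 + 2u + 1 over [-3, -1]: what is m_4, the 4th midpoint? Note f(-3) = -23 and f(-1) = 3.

-2.125

u = -2 gives f = 1, positive; keep [-3, -2]
u = -2.5 gives f = -7.125, negative; keep [-2.5, -2]
u = -2.25 gives f = -2.234375, negative; keep [-2.25, -2]
u = -2.125 gives f = -0.4277, negative; keep [-2.125, -2]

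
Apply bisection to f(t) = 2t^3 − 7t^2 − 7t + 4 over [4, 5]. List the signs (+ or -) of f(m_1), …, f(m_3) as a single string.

t = 4.5 gives f = 13, positive; keep [4, 4.5]
t = 4.25 gives f = 1.34375, positive; keep [4, 4.25]
t = 4.125 gives f = -3.605469, negative; keep [4.125, 4.25]

++-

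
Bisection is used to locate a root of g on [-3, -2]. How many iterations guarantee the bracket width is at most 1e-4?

Width after n steps is 1/2^n. Need 2^n ≥ 1/1e-4 = 10000.
2^13 = 8192 < 10000 ≤ 2^14 = 16384, so n = 14.

14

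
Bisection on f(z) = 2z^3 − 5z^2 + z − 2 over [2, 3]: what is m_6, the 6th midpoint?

z = 2.5 gives f = 0.5, positive; keep [2, 2.5]
z = 2.25 gives f = -2.28125, negative; keep [2.25, 2.5]
z = 2.375 gives f = -1.035156, negative; keep [2.375, 2.5]
z = 2.4375 gives f = -0.3052, negative; keep [2.4375, 2.5]
z = 2.46875 gives f = 0.0878, positive; keep [2.4375, 2.46875]
z = 2.453125 gives f = -0.111, negative; keep [2.453125, 2.46875]

2.453125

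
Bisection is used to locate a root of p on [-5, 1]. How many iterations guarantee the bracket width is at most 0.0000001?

26

Width after n steps is 6/2^n. Need 2^n ≥ 6/0.0000001 = 60000000.
2^25 = 33554432 < 60000000 ≤ 2^26 = 67108864, so n = 26.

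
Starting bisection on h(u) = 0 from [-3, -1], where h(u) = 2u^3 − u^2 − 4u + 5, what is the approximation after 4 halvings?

-1.625

u = -2 gives h = -7, negative; keep [-2, -1]
u = -1.5 gives h = 2, positive; keep [-2, -1.5]
u = -1.75 gives h = -1.78125, negative; keep [-1.75, -1.5]
u = -1.625 gives h = 0.2773, positive; keep [-1.75, -1.625]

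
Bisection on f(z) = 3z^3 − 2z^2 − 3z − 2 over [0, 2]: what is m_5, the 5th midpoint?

1.5625

midpoint 1: f = -4 < 0 → [1, 2]
midpoint 1.5: f = -0.875 < 0 → [1.5, 2]
midpoint 1.75: f = 2.703125 > 0 → [1.5, 1.75]
midpoint 1.625: f = 0.7168 > 0 → [1.5, 1.625]
midpoint 1.5625: f = -0.1262 < 0 → [1.5625, 1.625]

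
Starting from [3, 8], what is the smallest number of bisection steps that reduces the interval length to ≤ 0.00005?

Width after n steps is 5/2^n. Need 2^n ≥ 5/0.00005 = 100000.
2^16 = 65536 < 100000 ≤ 2^17 = 131072, so n = 17.

17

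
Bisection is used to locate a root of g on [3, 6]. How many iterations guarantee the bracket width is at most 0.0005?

13

Width after n steps is 3/2^n. Need 2^n ≥ 3/0.0005 = 6000.
2^12 = 4096 < 6000 ≤ 2^13 = 8192, so n = 13.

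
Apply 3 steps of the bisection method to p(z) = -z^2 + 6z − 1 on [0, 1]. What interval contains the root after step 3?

[0.125, 0.25]

midpoint 0.5: p = 1.75 > 0 → [0, 0.5]
midpoint 0.25: p = 0.4375 > 0 → [0, 0.25]
midpoint 0.125: p = -0.265625 < 0 → [0.125, 0.25]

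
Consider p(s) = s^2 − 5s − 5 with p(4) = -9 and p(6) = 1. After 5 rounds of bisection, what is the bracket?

[5.8125, 5.875]

midpoint 5: p = -5 < 0 → [5, 6]
midpoint 5.5: p = -2.25 < 0 → [5.5, 6]
midpoint 5.75: p = -0.6875 < 0 → [5.75, 6]
midpoint 5.875: p = 0.1406 > 0 → [5.75, 5.875]
midpoint 5.8125: p = -0.2773 < 0 → [5.8125, 5.875]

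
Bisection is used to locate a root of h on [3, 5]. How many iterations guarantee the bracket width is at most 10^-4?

Width after n steps is 2/2^n. Need 2^n ≥ 2/10^-4 = 20000.
2^14 = 16384 < 20000 ≤ 2^15 = 32768, so n = 15.

15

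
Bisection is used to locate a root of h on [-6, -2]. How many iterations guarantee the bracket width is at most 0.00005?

Width after n steps is 4/2^n. Need 2^n ≥ 4/0.00005 = 80000.
2^16 = 65536 < 80000 ≤ 2^17 = 131072, so n = 17.

17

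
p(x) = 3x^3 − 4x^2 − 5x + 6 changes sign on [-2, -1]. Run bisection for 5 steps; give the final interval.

[-1.28125, -1.25]

p(-1.5) = -5.625 < 0, so the root lies in [-1.5, -1]
p(-1.25) = 0.140625 > 0, so the root lies in [-1.5, -1.25]
p(-1.375) = -2.486328 < 0, so the root lies in [-1.375, -1.25]
p(-1.3125) = -1.1111 < 0, so the root lies in [-1.3125, -1.25]
p(-1.28125) = -0.4701 < 0, so the root lies in [-1.28125, -1.25]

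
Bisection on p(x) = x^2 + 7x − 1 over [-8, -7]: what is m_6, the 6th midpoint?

x = -7.5 gives p = 2.75, positive; keep [-7.5, -7]
x = -7.25 gives p = 0.8125, positive; keep [-7.25, -7]
x = -7.125 gives p = -0.109375, negative; keep [-7.25, -7.125]
x = -7.1875 gives p = 0.3477, positive; keep [-7.1875, -7.125]
x = -7.15625 gives p = 0.1182, positive; keep [-7.15625, -7.125]
x = -7.140625 gives p = 0.0042, positive; keep [-7.140625, -7.125]

-7.140625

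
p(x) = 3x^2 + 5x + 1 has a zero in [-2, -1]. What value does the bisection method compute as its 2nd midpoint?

x = -1.5 gives p = 0.25, positive; keep [-1.5, -1]
x = -1.25 gives p = -0.5625, negative; keep [-1.5, -1.25]

-1.25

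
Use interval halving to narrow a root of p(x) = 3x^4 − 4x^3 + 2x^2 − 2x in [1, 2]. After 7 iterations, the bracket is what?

[1.2265625, 1.234375]

p(1.5) = 3.1875 > 0, so the root lies in [1, 1.5]
p(1.25) = 0.136719 > 0, so the root lies in [1, 1.25]
p(1.125) = -0.608643 < 0, so the root lies in [1.125, 1.25]
p(1.1875) = -0.2873 < 0, so the root lies in [1.1875, 1.25]
p(1.21875) = -0.0891 < 0, so the root lies in [1.21875, 1.25]
p(1.234375) = 0.0203 > 0, so the root lies in [1.21875, 1.234375]
p(1.2265625) = -0.0353 < 0, so the root lies in [1.2265625, 1.234375]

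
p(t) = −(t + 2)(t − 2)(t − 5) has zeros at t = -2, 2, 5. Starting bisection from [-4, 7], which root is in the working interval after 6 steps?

m = 1.5, p(m) = -6.125 (−); new bracket [-4, 1.5]
m = -1.25, p(m) = -15.234375 (−); new bracket [-4, -1.25]
m = -2.625, p(m) = 22.041016 (+); new bracket [-2.625, -1.25]
m = -1.9375, p(m) = -1.7073 (−); new bracket [-2.625, -1.9375]
m = -2.28125, p(m) = 8.7674 (+); new bracket [-2.28125, -1.9375]
m = -2.109375, p(m) = 3.1954 (+); new bracket [-2.109375, -1.9375]

-2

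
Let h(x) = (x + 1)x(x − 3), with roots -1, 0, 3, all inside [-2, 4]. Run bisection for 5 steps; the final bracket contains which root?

h(1) = -4 < 0, so the root lies in [1, 4]
h(2.5) = -4.375 < 0, so the root lies in [2.5, 4]
h(3.25) = 3.453125 > 0, so the root lies in [2.5, 3.25]
h(2.875) = -1.3926 < 0, so the root lies in [2.875, 3.25]
h(3.0625) = 0.7776 > 0, so the root lies in [2.875, 3.0625]

3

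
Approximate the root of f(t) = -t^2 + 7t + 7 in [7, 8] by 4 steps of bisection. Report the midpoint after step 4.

7.9375

midpoint 7.5: f = 3.25 > 0 → [7.5, 8]
midpoint 7.75: f = 1.1875 > 0 → [7.75, 8]
midpoint 7.875: f = 0.109375 > 0 → [7.875, 8]
midpoint 7.9375: f = -0.4414 < 0 → [7.875, 7.9375]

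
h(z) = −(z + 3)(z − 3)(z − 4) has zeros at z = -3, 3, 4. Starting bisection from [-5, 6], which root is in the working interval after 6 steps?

-3

h(0.5) = -30.625 < 0, so the root lies in [-5, 0.5]
h(-2.25) = -24.609375 < 0, so the root lies in [-5, -2.25]
h(-3.625) = 31.572266 > 0, so the root lies in [-3.625, -2.25]
h(-2.9375) = -2.5745 < 0, so the root lies in [-3.625, -2.9375]
h(-3.28125) = 12.8631 > 0, so the root lies in [-3.28125, -2.9375]
h(-3.109375) = 4.7506 > 0, so the root lies in [-3.109375, -2.9375]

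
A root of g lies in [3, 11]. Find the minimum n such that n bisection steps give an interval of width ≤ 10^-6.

23

Width after n steps is 8/2^n. Need 2^n ≥ 8/10^-6 = 8000000.
2^22 = 4194304 < 8000000 ≤ 2^23 = 8388608, so n = 23.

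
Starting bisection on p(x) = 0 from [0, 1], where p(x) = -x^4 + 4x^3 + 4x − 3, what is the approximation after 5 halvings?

0.59375

p(0.5) = -0.5625 < 0, so the root lies in [0.5, 1]
p(0.75) = 1.371094 > 0, so the root lies in [0.5, 0.75]
p(0.625) = 0.323975 > 0, so the root lies in [0.5, 0.625]
p(0.5625) = -0.1382 < 0, so the root lies in [0.5625, 0.625]
p(0.59375) = 0.088 > 0, so the root lies in [0.5625, 0.59375]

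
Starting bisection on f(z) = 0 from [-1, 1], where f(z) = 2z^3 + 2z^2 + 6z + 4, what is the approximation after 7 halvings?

-0.703125

f(0) = 4 > 0, so the root lies in [-1, 0]
f(-0.5) = 1.25 > 0, so the root lies in [-1, -0.5]
f(-0.75) = -0.21875 < 0, so the root lies in [-0.75, -0.5]
f(-0.625) = 0.543 > 0, so the root lies in [-0.75, -0.625]
f(-0.6875) = 0.1704 > 0, so the root lies in [-0.75, -0.6875]
f(-0.71875) = -0.0219 < 0, so the root lies in [-0.71875, -0.6875]
f(-0.703125) = 0.0748 > 0, so the root lies in [-0.71875, -0.703125]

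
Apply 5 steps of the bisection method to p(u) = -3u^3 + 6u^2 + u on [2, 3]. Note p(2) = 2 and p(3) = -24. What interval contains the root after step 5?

[2.125, 2.15625]

m = 2.5, p(m) = -6.875 (−); new bracket [2, 2.5]
m = 2.25, p(m) = -1.546875 (−); new bracket [2, 2.25]
m = 2.125, p(m) = 0.431641 (+); new bracket [2.125, 2.25]
m = 2.1875, p(m) = -0.5042 (−); new bracket [2.125, 2.1875]
m = 2.15625, p(m) = -0.0232 (−); new bracket [2.125, 2.15625]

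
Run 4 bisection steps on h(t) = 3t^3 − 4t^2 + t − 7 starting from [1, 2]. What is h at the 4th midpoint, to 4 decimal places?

-0.4651

midpoint 1.5: h = -4.375 < 0 → [1.5, 2]
midpoint 1.75: h = -1.421875 < 0 → [1.75, 2]
midpoint 1.875: h = 0.587891 > 0 → [1.75, 1.875]
midpoint 1.8125: h = -0.4651 < 0 → [1.8125, 1.875]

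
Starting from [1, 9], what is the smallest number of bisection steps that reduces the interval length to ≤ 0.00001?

20

Width after n steps is 8/2^n. Need 2^n ≥ 8/0.00001 = 800000.
2^19 = 524288 < 800000 ≤ 2^20 = 1048576, so n = 20.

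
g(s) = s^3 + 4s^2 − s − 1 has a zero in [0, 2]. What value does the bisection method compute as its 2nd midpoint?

midpoint 1: g = 3 > 0 → [0, 1]
midpoint 0.5: g = -0.375 < 0 → [0.5, 1]

0.5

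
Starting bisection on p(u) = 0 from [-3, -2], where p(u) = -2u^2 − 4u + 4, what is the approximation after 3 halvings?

-2.625

p(-2.5) = 1.5 > 0, so the root lies in [-3, -2.5]
p(-2.75) = -0.125 < 0, so the root lies in [-2.75, -2.5]
p(-2.625) = 0.71875 > 0, so the root lies in [-2.75, -2.625]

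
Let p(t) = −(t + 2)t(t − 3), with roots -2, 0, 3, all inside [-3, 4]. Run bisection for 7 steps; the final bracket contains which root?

midpoint 0.5: p = 3.125 > 0 → [0.5, 4]
midpoint 2.25: p = 7.171875 > 0 → [2.25, 4]
midpoint 3.125: p = -2.001953 < 0 → [2.25, 3.125]
midpoint 2.6875: p = 3.9368 > 0 → [2.6875, 3.125]
midpoint 2.90625: p = 1.3368 > 0 → [2.90625, 3.125]
midpoint 3.015625: p = -0.2363 < 0 → [2.90625, 3.015625]
midpoint 2.9609375: p = 0.5738 > 0 → [2.9609375, 3.015625]

3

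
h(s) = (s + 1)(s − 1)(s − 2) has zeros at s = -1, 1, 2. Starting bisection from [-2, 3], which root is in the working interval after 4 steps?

s = 0.5 gives h = 1.125, positive; keep [-2, 0.5]
s = -0.75 gives h = 1.203125, positive; keep [-2, -0.75]
s = -1.375 gives h = -3.005859, negative; keep [-1.375, -0.75]
s = -1.0625 gives h = -0.3948, negative; keep [-1.0625, -0.75]

-1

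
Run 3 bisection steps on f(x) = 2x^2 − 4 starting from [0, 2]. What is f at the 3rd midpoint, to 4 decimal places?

midpoint 1: f = -2 < 0 → [1, 2]
midpoint 1.5: f = 0.5 > 0 → [1, 1.5]
midpoint 1.25: f = -0.875 < 0 → [1.25, 1.5]

-0.8750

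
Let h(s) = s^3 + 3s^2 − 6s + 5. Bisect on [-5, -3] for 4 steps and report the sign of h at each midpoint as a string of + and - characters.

++--

midpoint -4: h = 13 > 0 → [-5, -4]
midpoint -4.5: h = 1.625 > 0 → [-5, -4.5]
midpoint -4.75: h = -5.984375 < 0 → [-4.75, -4.5]
midpoint -4.625: h = -2.0098 < 0 → [-4.625, -4.5]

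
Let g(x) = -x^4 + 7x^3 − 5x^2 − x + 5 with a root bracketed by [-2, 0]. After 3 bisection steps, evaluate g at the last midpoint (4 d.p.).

-0.3320

m = -1, g(m) = -7 (−); new bracket [-1, 0]
m = -0.5, g(m) = 3.3125 (+); new bracket [-1, -0.5]
m = -0.75, g(m) = -0.332031 (−); new bracket [-0.75, -0.5]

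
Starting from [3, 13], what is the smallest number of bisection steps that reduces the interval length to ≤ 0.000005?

21

Width after n steps is 10/2^n. Need 2^n ≥ 10/0.000005 = 2000000.
2^20 = 1048576 < 2000000 ≤ 2^21 = 2097152, so n = 21.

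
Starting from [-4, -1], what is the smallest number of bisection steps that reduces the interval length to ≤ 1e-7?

25

Width after n steps is 3/2^n. Need 2^n ≥ 3/1e-7 = 30000000.
2^24 = 16777216 < 30000000 ≤ 2^25 = 33554432, so n = 25.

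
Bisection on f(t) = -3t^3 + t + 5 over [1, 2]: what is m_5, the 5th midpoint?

1.28125

m = 1.5, f(m) = -3.625 (−); new bracket [1, 1.5]
m = 1.25, f(m) = 0.390625 (+); new bracket [1.25, 1.5]
m = 1.375, f(m) = -1.423828 (−); new bracket [1.25, 1.375]
m = 1.3125, f(m) = -0.4705 (−); new bracket [1.25, 1.3125]
m = 1.28125, f(m) = -0.0287 (−); new bracket [1.25, 1.28125]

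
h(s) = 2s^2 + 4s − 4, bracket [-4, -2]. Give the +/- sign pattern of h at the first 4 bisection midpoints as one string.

h(-3) = 2 > 0, so the root lies in [-3, -2]
h(-2.5) = -1.5 < 0, so the root lies in [-3, -2.5]
h(-2.75) = 0.125 > 0, so the root lies in [-2.75, -2.5]
h(-2.625) = -0.7188 < 0, so the root lies in [-2.75, -2.625]

+-+-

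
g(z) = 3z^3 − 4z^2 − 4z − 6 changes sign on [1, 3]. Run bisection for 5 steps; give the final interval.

m = 2, g(m) = -6 (−); new bracket [2, 3]
m = 2.5, g(m) = 5.875 (+); new bracket [2, 2.5]
m = 2.25, g(m) = -1.078125 (−); new bracket [2.25, 2.5]
m = 2.375, g(m) = 2.127 (+); new bracket [2.25, 2.375]
m = 2.3125, g(m) = 0.4587 (+); new bracket [2.25, 2.3125]

[2.25, 2.3125]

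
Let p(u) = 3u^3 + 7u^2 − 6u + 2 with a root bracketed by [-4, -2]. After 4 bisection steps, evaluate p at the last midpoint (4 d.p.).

u = -3 gives p = 2, positive; keep [-4, -3]
u = -3.5 gives p = -19.875, negative; keep [-3.5, -3]
u = -3.25 gives p = -7.546875, negative; keep [-3.25, -3]
u = -3.125 gives p = -2.4434, negative; keep [-3.125, -3]

-2.4434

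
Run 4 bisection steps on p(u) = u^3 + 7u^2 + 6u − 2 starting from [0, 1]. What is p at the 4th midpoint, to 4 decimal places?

u = 0.5 gives p = 2.875, positive; keep [0, 0.5]
u = 0.25 gives p = -0.046875, negative; keep [0.25, 0.5]
u = 0.375 gives p = 1.287109, positive; keep [0.25, 0.375]
u = 0.3125 gives p = 0.5891, positive; keep [0.25, 0.3125]

0.5891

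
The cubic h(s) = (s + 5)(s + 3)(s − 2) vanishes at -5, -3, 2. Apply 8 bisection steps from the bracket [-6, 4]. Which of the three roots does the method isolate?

2

midpoint -1: h = -24 < 0 → [-1, 4]
midpoint 1.5: h = -14.625 < 0 → [1.5, 4]
midpoint 2.75: h = 33.421875 > 0 → [1.5, 2.75]
midpoint 2.125: h = 4.5645 > 0 → [1.5, 2.125]
midpoint 1.8125: h = -6.1472 < 0 → [1.8125, 2.125]
midpoint 1.96875: h = -1.0821 < 0 → [1.96875, 2.125]
midpoint 2.046875: h = 1.6671 > 0 → [1.96875, 2.046875]
midpoint 2.0078125: h = 0.2742 > 0 → [1.96875, 2.0078125]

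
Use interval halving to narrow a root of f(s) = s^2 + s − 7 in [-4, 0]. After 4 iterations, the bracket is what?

s = -2 gives f = -5, negative; keep [-4, -2]
s = -3 gives f = -1, negative; keep [-4, -3]
s = -3.5 gives f = 1.75, positive; keep [-3.5, -3]
s = -3.25 gives f = 0.3125, positive; keep [-3.25, -3]

[-3.25, -3]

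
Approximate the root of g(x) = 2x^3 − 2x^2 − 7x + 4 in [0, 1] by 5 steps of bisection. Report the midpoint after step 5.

m = 0.5, g(m) = 0.25 (+); new bracket [0.5, 1]
m = 0.75, g(m) = -1.53125 (−); new bracket [0.5, 0.75]
m = 0.625, g(m) = -0.667969 (−); new bracket [0.5, 0.625]
m = 0.5625, g(m) = -0.2144 (−); new bracket [0.5, 0.5625]
m = 0.53125, g(m) = 0.0167 (+); new bracket [0.53125, 0.5625]

0.53125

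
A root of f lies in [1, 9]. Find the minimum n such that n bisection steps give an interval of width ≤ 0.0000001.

27

Width after n steps is 8/2^n. Need 2^n ≥ 8/0.0000001 = 80000000.
2^26 = 67108864 < 80000000 ≤ 2^27 = 134217728, so n = 27.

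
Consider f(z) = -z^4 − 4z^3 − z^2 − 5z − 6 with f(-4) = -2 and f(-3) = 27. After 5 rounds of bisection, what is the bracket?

[-4, -3.96875]

f(-3.5) = 20.6875 > 0, so the root lies in [-4, -3.5]
f(-3.75) = 11.871094 > 0, so the root lies in [-4, -3.75]
f(-3.875) = 5.632568 > 0, so the root lies in [-4, -3.875]
f(-3.9375) = 1.999 > 0, so the root lies in [-4, -3.9375]
f(-3.96875) = 0.0463 > 0, so the root lies in [-4, -3.96875]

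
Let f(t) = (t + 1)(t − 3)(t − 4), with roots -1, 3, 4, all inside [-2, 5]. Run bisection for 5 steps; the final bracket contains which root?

-1

m = 1.5, f(m) = 9.375 (+); new bracket [-2, 1.5]
m = -0.25, f(m) = 10.359375 (+); new bracket [-2, -0.25]
m = -1.125, f(m) = -2.642578 (−); new bracket [-1.125, -0.25]
m = -0.6875, f(m) = 5.4016 (+); new bracket [-1.125, -0.6875]
m = -0.90625, f(m) = 1.7967 (+); new bracket [-1.125, -0.90625]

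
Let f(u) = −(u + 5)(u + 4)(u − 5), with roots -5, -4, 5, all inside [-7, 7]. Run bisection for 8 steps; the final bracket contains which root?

midpoint 0: f = 100 > 0 → [0, 7]
midpoint 3.5: f = 95.625 > 0 → [3.5, 7]
midpoint 5.25: f = -23.703125 < 0 → [3.5, 5.25]
midpoint 4.375: f = 49.0723 > 0 → [4.375, 5.25]
midpoint 4.8125: f = 16.2136 > 0 → [4.8125, 5.25]
midpoint 5.03125: f = -2.8311 < 0 → [4.8125, 5.03125]
midpoint 4.921875: f = 6.9158 > 0 → [4.921875, 5.03125]
midpoint 4.9765625: f = 2.099 > 0 → [4.9765625, 5.03125]

5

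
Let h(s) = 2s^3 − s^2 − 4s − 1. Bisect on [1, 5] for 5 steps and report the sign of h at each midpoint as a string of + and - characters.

++--+

h(3) = 32 > 0, so the root lies in [1, 3]
h(2) = 3 > 0, so the root lies in [1, 2]
h(1.5) = -2.5 < 0, so the root lies in [1.5, 2]
h(1.75) = -0.3438 < 0, so the root lies in [1.75, 2]
h(1.875) = 1.168 > 0, so the root lies in [1.75, 1.875]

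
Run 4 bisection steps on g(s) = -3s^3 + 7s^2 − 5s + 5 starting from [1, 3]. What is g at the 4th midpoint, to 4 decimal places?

0.4590

s = 2 gives g = -1, negative; keep [1, 2]
s = 1.5 gives g = 3.125, positive; keep [1.5, 2]
s = 1.75 gives g = 1.609375, positive; keep [1.75, 2]
s = 1.875 gives g = 0.459, positive; keep [1.875, 2]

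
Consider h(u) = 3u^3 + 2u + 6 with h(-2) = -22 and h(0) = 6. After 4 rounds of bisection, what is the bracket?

m = -1, h(m) = 1 (+); new bracket [-2, -1]
m = -1.5, h(m) = -7.125 (−); new bracket [-1.5, -1]
m = -1.25, h(m) = -2.359375 (−); new bracket [-1.25, -1]
m = -1.125, h(m) = -0.5215 (−); new bracket [-1.125, -1]

[-1.125, -1]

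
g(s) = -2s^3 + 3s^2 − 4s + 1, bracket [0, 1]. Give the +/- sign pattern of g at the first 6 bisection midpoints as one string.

-+--++

m = 0.5, g(m) = -0.5 (−); new bracket [0, 0.5]
m = 0.25, g(m) = 0.15625 (+); new bracket [0.25, 0.5]
m = 0.375, g(m) = -0.183594 (−); new bracket [0.25, 0.375]
m = 0.3125, g(m) = -0.0181 (−); new bracket [0.25, 0.3125]
m = 0.28125, g(m) = 0.0678 (+); new bracket [0.28125, 0.3125]
m = 0.296875, g(m) = 0.0246 (+); new bracket [0.296875, 0.3125]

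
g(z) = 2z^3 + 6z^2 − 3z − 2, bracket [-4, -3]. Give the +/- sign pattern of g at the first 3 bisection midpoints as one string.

z = -3.5 gives g = -3.75, negative; keep [-3.5, -3]
z = -3.25 gives g = 2.46875, positive; keep [-3.5, -3.25]
z = -3.375 gives g = -0.417969, negative; keep [-3.375, -3.25]

-+-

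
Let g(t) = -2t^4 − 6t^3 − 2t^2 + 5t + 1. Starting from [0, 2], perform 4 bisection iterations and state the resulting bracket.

midpoint 1: g = -4 < 0 → [0, 1]
midpoint 0.5: g = 2.125 > 0 → [0.5, 1]
midpoint 0.75: g = 0.460938 > 0 → [0.75, 1]
midpoint 0.875: g = -1.3481 < 0 → [0.75, 0.875]

[0.75, 0.875]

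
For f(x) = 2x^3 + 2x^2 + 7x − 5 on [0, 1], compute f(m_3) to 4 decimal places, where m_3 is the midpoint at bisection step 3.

x = 0.5 gives f = -0.75, negative; keep [0.5, 1]
x = 0.75 gives f = 2.21875, positive; keep [0.5, 0.75]
x = 0.625 gives f = 0.644531, positive; keep [0.5, 0.625]

0.6445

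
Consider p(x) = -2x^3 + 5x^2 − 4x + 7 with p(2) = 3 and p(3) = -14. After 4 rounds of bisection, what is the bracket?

[2.25, 2.3125]

m = 2.5, p(m) = -3 (−); new bracket [2, 2.5]
m = 2.25, p(m) = 0.53125 (+); new bracket [2.25, 2.5]
m = 2.375, p(m) = -1.089844 (−); new bracket [2.25, 2.375]
m = 2.3125, p(m) = -0.2446 (−); new bracket [2.25, 2.3125]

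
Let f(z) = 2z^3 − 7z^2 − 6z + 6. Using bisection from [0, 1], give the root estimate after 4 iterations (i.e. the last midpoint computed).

0.6875

f(0.5) = 1.5 > 0, so the root lies in [0.5, 1]
f(0.75) = -1.59375 < 0, so the root lies in [0.5, 0.75]
f(0.625) = 0.003906 > 0, so the root lies in [0.625, 0.75]
f(0.6875) = -0.7837 < 0, so the root lies in [0.625, 0.6875]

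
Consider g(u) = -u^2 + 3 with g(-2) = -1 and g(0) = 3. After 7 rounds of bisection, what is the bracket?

u = -1 gives g = 2, positive; keep [-2, -1]
u = -1.5 gives g = 0.75, positive; keep [-2, -1.5]
u = -1.75 gives g = -0.0625, negative; keep [-1.75, -1.5]
u = -1.625 gives g = 0.3594, positive; keep [-1.75, -1.625]
u = -1.6875 gives g = 0.1523, positive; keep [-1.75, -1.6875]
u = -1.71875 gives g = 0.0459, positive; keep [-1.75, -1.71875]
u = -1.734375 gives g = -0.0081, negative; keep [-1.734375, -1.71875]

[-1.734375, -1.71875]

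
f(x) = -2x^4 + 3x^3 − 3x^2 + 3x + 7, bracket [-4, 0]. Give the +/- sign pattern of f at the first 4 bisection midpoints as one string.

--++

f(-2) = -67 < 0, so the root lies in [-2, 0]
f(-1) = -4 < 0, so the root lies in [-1, 0]
f(-0.5) = 4.25 > 0, so the root lies in [-1, -0.5]
f(-0.75) = 1.1641 > 0, so the root lies in [-1, -0.75]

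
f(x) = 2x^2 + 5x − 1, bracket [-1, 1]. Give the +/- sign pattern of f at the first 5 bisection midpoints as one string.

-++-+

f(0) = -1 < 0, so the root lies in [0, 1]
f(0.5) = 2 > 0, so the root lies in [0, 0.5]
f(0.25) = 0.375 > 0, so the root lies in [0, 0.25]
f(0.125) = -0.3438 < 0, so the root lies in [0.125, 0.25]
f(0.1875) = 0.0078 > 0, so the root lies in [0.125, 0.1875]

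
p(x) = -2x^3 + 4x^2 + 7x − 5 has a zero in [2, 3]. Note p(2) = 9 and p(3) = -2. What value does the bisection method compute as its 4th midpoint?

p(2.5) = 6.25 > 0, so the root lies in [2.5, 3]
p(2.75) = 2.90625 > 0, so the root lies in [2.75, 3]
p(2.875) = 0.660156 > 0, so the root lies in [2.875, 3]
p(2.9375) = -0.6167 < 0, so the root lies in [2.875, 2.9375]

2.9375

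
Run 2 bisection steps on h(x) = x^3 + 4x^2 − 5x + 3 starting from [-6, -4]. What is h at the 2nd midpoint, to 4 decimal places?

midpoint -5: h = 3 > 0 → [-6, -5]
midpoint -5.5: h = -14.875 < 0 → [-5.5, -5]

-14.8750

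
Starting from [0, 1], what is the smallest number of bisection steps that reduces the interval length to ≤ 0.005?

Width after n steps is 1/2^n. Need 2^n ≥ 1/0.005 = 200.
2^7 = 128 < 200 ≤ 2^8 = 256, so n = 8.

8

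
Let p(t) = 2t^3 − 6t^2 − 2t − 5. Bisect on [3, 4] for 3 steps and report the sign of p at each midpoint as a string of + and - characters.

midpoint 3.5: p = 0.25 > 0 → [3, 3.5]
midpoint 3.25: p = -6.21875 < 0 → [3.25, 3.5]
midpoint 3.375: p = -3.207031 < 0 → [3.375, 3.5]

+--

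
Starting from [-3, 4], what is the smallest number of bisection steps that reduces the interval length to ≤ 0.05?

8

Width after n steps is 7/2^n. Need 2^n ≥ 7/0.05 = 140.
2^7 = 128 < 140 ≤ 2^8 = 256, so n = 8.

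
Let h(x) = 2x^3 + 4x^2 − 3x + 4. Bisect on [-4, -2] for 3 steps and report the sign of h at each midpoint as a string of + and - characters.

x = -3 gives h = -5, negative; keep [-3, -2]
x = -2.5 gives h = 5.25, positive; keep [-3, -2.5]
x = -2.75 gives h = 0.90625, positive; keep [-3, -2.75]

-++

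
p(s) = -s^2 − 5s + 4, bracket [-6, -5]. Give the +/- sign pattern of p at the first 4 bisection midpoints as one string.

+-++

m = -5.5, p(m) = 1.25 (+); new bracket [-6, -5.5]
m = -5.75, p(m) = -0.3125 (−); new bracket [-5.75, -5.5]
m = -5.625, p(m) = 0.484375 (+); new bracket [-5.75, -5.625]
m = -5.6875, p(m) = 0.0898 (+); new bracket [-5.75, -5.6875]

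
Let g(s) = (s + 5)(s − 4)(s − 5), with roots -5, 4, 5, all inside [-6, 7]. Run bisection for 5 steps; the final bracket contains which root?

s = 0.5 gives g = 86.625, positive; keep [-6, 0.5]
s = -2.75 gives g = 117.703125, positive; keep [-6, -2.75]
s = -4.375 gives g = 49.072266, positive; keep [-6, -4.375]
s = -5.1875 gives g = -17.5496, negative; keep [-5.1875, -4.375]
s = -4.78125 gives g = 18.7888, positive; keep [-5.1875, -4.78125]

-5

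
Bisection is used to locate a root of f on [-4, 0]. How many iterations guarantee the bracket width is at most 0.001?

12

Width after n steps is 4/2^n. Need 2^n ≥ 4/0.001 = 4000.
2^11 = 2048 < 4000 ≤ 2^12 = 4096, so n = 12.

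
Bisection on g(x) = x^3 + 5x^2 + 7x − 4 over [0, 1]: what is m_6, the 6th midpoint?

0.421875

midpoint 0.5: g = 0.875 > 0 → [0, 0.5]
midpoint 0.25: g = -1.921875 < 0 → [0.25, 0.5]
midpoint 0.375: g = -0.619141 < 0 → [0.375, 0.5]
midpoint 0.4375: g = 0.1033 > 0 → [0.375, 0.4375]
midpoint 0.40625: g = -0.264 < 0 → [0.40625, 0.4375]
midpoint 0.421875: g = -0.0819 < 0 → [0.421875, 0.4375]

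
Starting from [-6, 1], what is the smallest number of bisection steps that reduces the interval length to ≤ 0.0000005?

Width after n steps is 7/2^n. Need 2^n ≥ 7/0.0000005 = 14000000.
2^23 = 8388608 < 14000000 ≤ 2^24 = 16777216, so n = 24.

24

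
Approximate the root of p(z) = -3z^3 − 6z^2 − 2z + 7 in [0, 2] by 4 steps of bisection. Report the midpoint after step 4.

z = 1 gives p = -4, negative; keep [0, 1]
z = 0.5 gives p = 4.125, positive; keep [0.5, 1]
z = 0.75 gives p = 0.859375, positive; keep [0.75, 1]
z = 0.875 gives p = -1.3535, negative; keep [0.75, 0.875]

0.875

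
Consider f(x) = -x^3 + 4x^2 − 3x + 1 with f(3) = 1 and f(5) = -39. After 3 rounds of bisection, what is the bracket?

[3, 3.25]

m = 4, f(m) = -11 (−); new bracket [3, 4]
m = 3.5, f(m) = -3.375 (−); new bracket [3, 3.5]
m = 3.25, f(m) = -0.828125 (−); new bracket [3, 3.25]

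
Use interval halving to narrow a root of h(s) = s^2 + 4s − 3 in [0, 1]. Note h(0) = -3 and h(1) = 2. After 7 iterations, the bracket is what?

[0.640625, 0.6484375]

m = 0.5, h(m) = -0.75 (−); new bracket [0.5, 1]
m = 0.75, h(m) = 0.5625 (+); new bracket [0.5, 0.75]
m = 0.625, h(m) = -0.109375 (−); new bracket [0.625, 0.75]
m = 0.6875, h(m) = 0.2227 (+); new bracket [0.625, 0.6875]
m = 0.65625, h(m) = 0.0557 (+); new bracket [0.625, 0.65625]
m = 0.640625, h(m) = -0.0271 (−); new bracket [0.640625, 0.65625]
m = 0.6484375, h(m) = 0.0142 (+); new bracket [0.640625, 0.6484375]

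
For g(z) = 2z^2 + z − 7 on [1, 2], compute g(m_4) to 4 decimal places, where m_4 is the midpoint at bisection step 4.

0.3828

midpoint 1.5: g = -1 < 0 → [1.5, 2]
midpoint 1.75: g = 0.875 > 0 → [1.5, 1.75]
midpoint 1.625: g = -0.09375 < 0 → [1.625, 1.75]
midpoint 1.6875: g = 0.3828 > 0 → [1.625, 1.6875]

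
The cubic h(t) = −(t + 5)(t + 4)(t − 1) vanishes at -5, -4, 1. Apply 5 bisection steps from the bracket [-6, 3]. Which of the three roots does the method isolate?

midpoint -1.5: h = 21.875 > 0 → [-1.5, 3]
midpoint 0.75: h = 6.828125 > 0 → [0.75, 3]
midpoint 1.875: h = -35.341797 < 0 → [0.75, 1.875]
midpoint 1.3125: h = -10.4797 < 0 → [0.75, 1.3125]
midpoint 1.03125: h = -0.9483 < 0 → [0.75, 1.03125]

1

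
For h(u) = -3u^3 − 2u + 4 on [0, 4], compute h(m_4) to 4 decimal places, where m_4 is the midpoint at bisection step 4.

1.2344

m = 2, h(m) = -24 (−); new bracket [0, 2]
m = 1, h(m) = -1 (−); new bracket [0, 1]
m = 0.5, h(m) = 2.625 (+); new bracket [0.5, 1]
m = 0.75, h(m) = 1.2344 (+); new bracket [0.75, 1]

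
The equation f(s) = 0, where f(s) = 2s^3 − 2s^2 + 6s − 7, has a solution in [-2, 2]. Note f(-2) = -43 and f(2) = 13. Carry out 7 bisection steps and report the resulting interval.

[1.09375, 1.125]

midpoint 0: f = -7 < 0 → [0, 2]
midpoint 1: f = -1 < 0 → [1, 2]
midpoint 1.5: f = 4.25 > 0 → [1, 1.5]
midpoint 1.25: f = 1.2812 > 0 → [1, 1.25]
midpoint 1.125: f = 0.0664 > 0 → [1, 1.125]
midpoint 1.0625: f = -0.4839 < 0 → [1.0625, 1.125]
midpoint 1.09375: f = -0.2132 < 0 → [1.09375, 1.125]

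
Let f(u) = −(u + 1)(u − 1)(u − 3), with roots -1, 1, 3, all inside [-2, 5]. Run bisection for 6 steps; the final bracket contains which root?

3

f(1.5) = 1.875 > 0, so the root lies in [1.5, 5]
f(3.25) = -2.390625 < 0, so the root lies in [1.5, 3.25]
f(2.375) = 2.900391 > 0, so the root lies in [2.375, 3.25]
f(2.8125) = 1.2957 > 0, so the root lies in [2.8125, 3.25]
f(3.03125) = -0.2559 < 0, so the root lies in [2.8125, 3.03125]
f(2.921875) = 0.5889 > 0, so the root lies in [2.921875, 3.03125]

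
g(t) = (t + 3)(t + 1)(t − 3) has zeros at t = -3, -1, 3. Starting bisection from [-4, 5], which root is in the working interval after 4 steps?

g(0.5) = -13.125 < 0, so the root lies in [0.5, 5]
g(2.75) = -5.390625 < 0, so the root lies in [2.75, 5]
g(3.875) = 29.326172 > 0, so the root lies in [2.75, 3.875]
g(3.3125) = 8.5071 > 0, so the root lies in [2.75, 3.3125]

3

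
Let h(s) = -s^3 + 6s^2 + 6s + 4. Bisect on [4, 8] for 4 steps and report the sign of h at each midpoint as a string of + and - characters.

+-++

h(6) = 40 > 0, so the root lies in [6, 8]
h(7) = -3 < 0, so the root lies in [6, 7]
h(6.5) = 21.875 > 0, so the root lies in [6.5, 7]
h(6.75) = 10.3281 > 0, so the root lies in [6.75, 7]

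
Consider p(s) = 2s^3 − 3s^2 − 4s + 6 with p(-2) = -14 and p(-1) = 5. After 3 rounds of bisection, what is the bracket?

[-1.5, -1.375]

s = -1.5 gives p = -1.5, negative; keep [-1.5, -1]
s = -1.25 gives p = 2.40625, positive; keep [-1.5, -1.25]
s = -1.375 gives p = 0.628906, positive; keep [-1.5, -1.375]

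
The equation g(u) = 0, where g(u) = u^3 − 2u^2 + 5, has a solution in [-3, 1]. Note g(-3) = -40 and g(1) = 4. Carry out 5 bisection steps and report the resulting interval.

m = -1, g(m) = 2 (+); new bracket [-3, -1]
m = -2, g(m) = -11 (−); new bracket [-2, -1]
m = -1.5, g(m) = -2.875 (−); new bracket [-1.5, -1]
m = -1.25, g(m) = -0.0781 (−); new bracket [-1.25, -1]
m = -1.125, g(m) = 1.0449 (+); new bracket [-1.25, -1.125]

[-1.25, -1.125]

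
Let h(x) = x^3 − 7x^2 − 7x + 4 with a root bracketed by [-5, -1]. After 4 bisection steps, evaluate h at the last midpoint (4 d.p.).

x = -3 gives h = -65, negative; keep [-3, -1]
x = -2 gives h = -18, negative; keep [-2, -1]
x = -1.5 gives h = -4.625, negative; keep [-1.5, -1]
x = -1.25 gives h = -0.1406, negative; keep [-1.25, -1]

-0.1406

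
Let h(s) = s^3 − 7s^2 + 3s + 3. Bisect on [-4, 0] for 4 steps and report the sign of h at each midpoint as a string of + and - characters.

h(-2) = -39 < 0, so the root lies in [-2, 0]
h(-1) = -8 < 0, so the root lies in [-1, 0]
h(-0.5) = -0.375 < 0, so the root lies in [-0.5, 0]
h(-0.25) = 1.7969 > 0, so the root lies in [-0.5, -0.25]

---+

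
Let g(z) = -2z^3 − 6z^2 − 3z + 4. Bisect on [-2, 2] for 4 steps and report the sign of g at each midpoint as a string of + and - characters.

m = 0, g(m) = 4 (+); new bracket [0, 2]
m = 1, g(m) = -7 (−); new bracket [0, 1]
m = 0.5, g(m) = 0.75 (+); new bracket [0.5, 1]
m = 0.75, g(m) = -2.4688 (−); new bracket [0.5, 0.75]

+-+-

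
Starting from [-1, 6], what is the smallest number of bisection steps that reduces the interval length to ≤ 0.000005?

21

Width after n steps is 7/2^n. Need 2^n ≥ 7/0.000005 = 1400000.
2^20 = 1048576 < 1400000 ≤ 2^21 = 2097152, so n = 21.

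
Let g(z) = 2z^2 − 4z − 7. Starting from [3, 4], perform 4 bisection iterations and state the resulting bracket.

m = 3.5, g(m) = 3.5 (+); new bracket [3, 3.5]
m = 3.25, g(m) = 1.125 (+); new bracket [3, 3.25]
m = 3.125, g(m) = 0.03125 (+); new bracket [3, 3.125]
m = 3.0625, g(m) = -0.4922 (−); new bracket [3.0625, 3.125]

[3.0625, 3.125]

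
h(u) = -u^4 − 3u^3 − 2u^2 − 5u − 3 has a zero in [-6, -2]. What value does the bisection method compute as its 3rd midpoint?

u = -4 gives h = -79, negative; keep [-4, -2]
u = -3 gives h = -6, negative; keep [-3, -2]
u = -2.5 gives h = 4.8125, positive; keep [-3, -2.5]

-2.5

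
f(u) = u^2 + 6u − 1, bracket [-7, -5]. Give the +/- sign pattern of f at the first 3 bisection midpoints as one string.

u = -6 gives f = -1, negative; keep [-7, -6]
u = -6.5 gives f = 2.25, positive; keep [-6.5, -6]
u = -6.25 gives f = 0.5625, positive; keep [-6.25, -6]

-++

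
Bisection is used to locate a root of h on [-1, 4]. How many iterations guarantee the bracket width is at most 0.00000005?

Width after n steps is 5/2^n. Need 2^n ≥ 5/0.00000005 = 100000000.
2^26 = 67108864 < 100000000 ≤ 2^27 = 134217728, so n = 27.

27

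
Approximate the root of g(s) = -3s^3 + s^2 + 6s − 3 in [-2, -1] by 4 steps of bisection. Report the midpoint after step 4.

-1.4375

midpoint -1.5: g = 0.375 > 0 → [-1.5, -1]
midpoint -1.25: g = -3.078125 < 0 → [-1.5, -1.25]
midpoint -1.375: g = -1.560547 < 0 → [-1.5, -1.375]
midpoint -1.4375: g = -0.6472 < 0 → [-1.5, -1.4375]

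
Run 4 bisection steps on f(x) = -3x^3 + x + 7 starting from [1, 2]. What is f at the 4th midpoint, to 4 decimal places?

m = 1.5, f(m) = -1.625 (−); new bracket [1, 1.5]
m = 1.25, f(m) = 2.390625 (+); new bracket [1.25, 1.5]
m = 1.375, f(m) = 0.576172 (+); new bracket [1.375, 1.5]
m = 1.4375, f(m) = -0.4739 (−); new bracket [1.375, 1.4375]

-0.4739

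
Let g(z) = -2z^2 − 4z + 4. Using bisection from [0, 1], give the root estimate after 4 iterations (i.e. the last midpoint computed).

0.6875

g(0.5) = 1.5 > 0, so the root lies in [0.5, 1]
g(0.75) = -0.125 < 0, so the root lies in [0.5, 0.75]
g(0.625) = 0.71875 > 0, so the root lies in [0.625, 0.75]
g(0.6875) = 0.3047 > 0, so the root lies in [0.6875, 0.75]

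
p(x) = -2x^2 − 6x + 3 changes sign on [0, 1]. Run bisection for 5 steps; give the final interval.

p(0.5) = -0.5 < 0, so the root lies in [0, 0.5]
p(0.25) = 1.375 > 0, so the root lies in [0.25, 0.5]
p(0.375) = 0.46875 > 0, so the root lies in [0.375, 0.5]
p(0.4375) = -0.0078 < 0, so the root lies in [0.375, 0.4375]
p(0.40625) = 0.2324 > 0, so the root lies in [0.40625, 0.4375]

[0.40625, 0.4375]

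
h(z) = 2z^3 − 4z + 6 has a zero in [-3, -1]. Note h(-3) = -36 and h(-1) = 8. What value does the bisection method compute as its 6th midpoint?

h(-2) = -2 < 0, so the root lies in [-2, -1]
h(-1.5) = 5.25 > 0, so the root lies in [-2, -1.5]
h(-1.75) = 2.28125 > 0, so the root lies in [-2, -1.75]
h(-1.875) = 0.3164 > 0, so the root lies in [-2, -1.875]
h(-1.9375) = -0.7964 < 0, so the root lies in [-1.9375, -1.875]
h(-1.90625) = -0.2288 < 0, so the root lies in [-1.90625, -1.875]

-1.90625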